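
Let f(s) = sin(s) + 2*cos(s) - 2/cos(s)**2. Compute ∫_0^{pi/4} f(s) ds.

An antiderivative is F(s) = 2*sin(s) - cos(s) - 2*tan(s).
Then F(pi/4) - F(0) = (-2 + sqrt(2)/2) - (-1) = -1 + sqrt(2)/2.

-1 + sqrt(2)/2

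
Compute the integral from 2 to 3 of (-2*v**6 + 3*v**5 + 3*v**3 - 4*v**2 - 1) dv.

-19603/84

By the power rule, an antiderivative is F(v) = -2*v**7/7 + v**6/2 + 3*v**4/4 - 4*v**3/3 - v.
Then F(3) - F(2) = (-6681/28) - (-110/21) = -19603/84.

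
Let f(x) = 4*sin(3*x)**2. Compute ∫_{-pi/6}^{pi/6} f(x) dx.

2*pi/3

Use the identity sin^2(3*x) = (1 - cos(6*x))/2.
An antiderivative is F(x) = 2*x - sin(6*x)/3.
Then F(pi/6) - F(-pi/6) = (pi/3) - (-pi/3) = 2*pi/3.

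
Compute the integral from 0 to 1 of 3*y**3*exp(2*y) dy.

9/8 + 3*exp(2)/8

Integrate by parts 3 times (u = y^3, dv = 3*exp(2*y) dy).
An antiderivative is F(y) = (12*y**3 - 18*y**2 + 18*y - 9)*exp(2*y)/8.
Then F(1) - F(0) = (3*exp(2)/8) - (-9/8) = 9/8 + 3*exp(2)/8.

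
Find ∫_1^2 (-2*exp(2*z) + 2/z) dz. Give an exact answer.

-exp(4) + log(4) + exp(2)

An antiderivative is F(z) = -exp(2*z) + 2*log(z).
Then F(2) - F(1) = (-exp(4) + log(4)) - (-exp(2)) = -exp(4) + log(4) + exp(2).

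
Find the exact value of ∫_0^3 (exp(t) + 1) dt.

An antiderivative is F(t) = t + exp(t).
Then F(3) - F(0) = (3 + exp(3)) - (1) = 2 + exp(3).

2 + exp(3)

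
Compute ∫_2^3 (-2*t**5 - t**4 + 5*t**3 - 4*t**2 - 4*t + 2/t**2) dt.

-13057/60

By the power rule, an antiderivative is F(t) = -t**6/3 - t**5/5 + 5*t**4/4 - 4*t**3/3 - 2*t**2 - 2/t.
Then F(3) - F(2) = (-14701/60) - (-137/5) = -13057/60.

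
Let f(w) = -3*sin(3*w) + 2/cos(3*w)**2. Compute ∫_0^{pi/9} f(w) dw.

An antiderivative is F(w) = cos(3*w) + 2*tan(3*w)/3.
Then F(pi/9) - F(0) = (1/2 + 2*sqrt(3)/3) - (1) = -1/2 + 2*sqrt(3)/3.

-1/2 + 2*sqrt(3)/3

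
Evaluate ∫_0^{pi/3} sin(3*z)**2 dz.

pi/6

Use the identity sin^2(3*z) = (1 - cos(6*z))/2.
An antiderivative is F(z) = z/2 - sin(6*z)/12.
Then F(pi/3) - F(0) = (pi/6) - (0) = pi/6.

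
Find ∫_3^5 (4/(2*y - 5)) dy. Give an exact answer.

log(25)

An antiderivative is F(y) = 2*log(2*y - 5).
Then F(5) - F(3) = (log(25)) - (0) = log(25).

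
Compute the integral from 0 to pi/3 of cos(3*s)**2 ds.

Use the identity cos^2(3*s) = (1 + cos(6*s))/2.
An antiderivative is F(s) = s/2 + sin(6*s)/12.
Then F(pi/3) - F(0) = (pi/6) - (0) = pi/6.

pi/6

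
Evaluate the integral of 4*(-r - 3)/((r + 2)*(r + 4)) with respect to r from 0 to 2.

-log(9)

Factor the denominator: r**2 + 6*r + 8 = (r + 4)(r + 2).
Partial fractions: 4*(-r - 3)/((r + 2)*(r + 4)) = -2/(r + 4) - 2/(r + 2).
An antiderivative is F(r) = -2*log(r + 2) - 2*log(r + 4).
Then F(2) - F(0) = (-6*log(2) - 2*log(3)) - (-log(64)) = -log(9).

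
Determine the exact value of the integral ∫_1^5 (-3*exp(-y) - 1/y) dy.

An antiderivative is F(y) = -log(y) + 3*exp(-y).
Then F(5) - F(1) = (-log(5) + 3*exp(-5)) - (3*exp(-1)) = -log(5) - 3*exp(-1) + 3*exp(-5).

-log(5) - 3*exp(-1) + 3*exp(-5)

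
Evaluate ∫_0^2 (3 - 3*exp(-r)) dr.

3*exp(-2) + 3

An antiderivative is F(r) = 3*r + 3*exp(-r).
Then F(2) - F(0) = (3*exp(-2) + 6) - (3) = 3*exp(-2) + 3.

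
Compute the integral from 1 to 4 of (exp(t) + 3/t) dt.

An antiderivative is F(t) = exp(t) + 3*log(t).
Then F(4) - F(1) = (log(64) + exp(4)) - (exp(1)) = -exp(1) + log(64) + exp(4).

-exp(1) + log(64) + exp(4)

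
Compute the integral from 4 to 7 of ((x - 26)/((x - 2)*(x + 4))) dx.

Factor the denominator: x**2 + 2*x - 8 = (x + 4)(x - 2).
Partial fractions: (x - 26)/((x - 2)*(x + 4)) = 5/(x + 4) - 4/(x - 2).
An antiderivative is F(x) = -4*log(x - 2) + 5*log(x + 4).
Then F(7) - F(4) = (-4*log(5) + 5*log(11)) - (11*log(2)) = -11*log(2) - 4*log(5) + 5*log(11).

-11*log(2) - 4*log(5) + 5*log(11)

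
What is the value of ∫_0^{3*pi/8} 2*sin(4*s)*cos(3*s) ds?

Use the identity sin(4*s)cos(3*s) = [sin(7*s) + sin(s)]/2.
An antiderivative is F(s) = -cos(s) - cos(7*s)/7.
Then F(3*pi/8) - F(0) = (-3*sqrt(2 - sqrt(2))/7) - (-8/7) = 8/7 - 3*sqrt(2 - sqrt(2))/7.

8/7 - 3*sqrt(2 - sqrt(2))/7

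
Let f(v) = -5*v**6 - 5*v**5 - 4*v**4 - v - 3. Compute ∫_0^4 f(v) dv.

-1675316/105

By the power rule, an antiderivative is F(v) = -5*v**7/7 - 5*v**6/6 - 4*v**5/5 - v**2/2 - 3*v.
Then F(4) - F(0) = (-1675316/105) - (0) = -1675316/105.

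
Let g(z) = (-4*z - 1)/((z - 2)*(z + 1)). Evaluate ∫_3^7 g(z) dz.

Factor the denominator: z**2 - z - 2 = (z + 1)(z - 2).
Partial fractions: (-4*z - 1)/((z - 2)*(z + 1)) = -1/(z + 1) - 3/(z - 2).
An antiderivative is F(z) = -3*log(z - 2) - log(z + 1).
Then F(7) - F(3) = (-3*log(5) - 3*log(2)) - (-log(4)) = -3*log(5) - log(2).

-3*log(5) - log(2)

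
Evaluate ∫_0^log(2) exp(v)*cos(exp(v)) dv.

Let u = exp(v), so du = exp(v) dv. When v = 0, u = 1; when v = log(2), u = 2.
The integral becomes ∫ cos(u) du from 1 to 2, with antiderivative sin(u).
Back in v: F(v) = sin(exp(v)).
Then F(log(2)) - F(0) = (sin(2)) - (sin(1)) = -sin(1) + sin(2).

-sin(1) + sin(2)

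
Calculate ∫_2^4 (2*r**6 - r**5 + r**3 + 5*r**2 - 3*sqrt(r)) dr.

By the power rule, an antiderivative is F(r) = 2*r**7/7 - r**6/6 + r**4/4 - 2*r**(3/2) + 5*r**3/3.
Then F(4) - F(2) = (29072/7) - (908/21 - 4*sqrt(2)) = 4*sqrt(2) + 86308/21.

4*sqrt(2) + 86308/21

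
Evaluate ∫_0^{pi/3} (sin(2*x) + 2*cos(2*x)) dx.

3/4 + sqrt(3)/2

An antiderivative is F(x) = sin(2*x) - cos(2*x)/2.
Then F(pi/3) - F(0) = (1/4 + sqrt(3)/2) - (-1/2) = 3/4 + sqrt(3)/2.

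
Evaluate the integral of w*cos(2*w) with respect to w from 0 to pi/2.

Integrate by parts once (u = w, dv = cos(2*w) dw).
An antiderivative is F(w) = w*sin(2*w)/2 + cos(2*w)/4.
Then F(pi/2) - F(0) = (-1/4) - (1/4) = -1/2.

-1/2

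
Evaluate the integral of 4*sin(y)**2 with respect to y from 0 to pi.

Use the identity sin^2(y) = (1 - cos(2*y))/2.
An antiderivative is F(y) = 2*y - sin(2*y).
Then F(pi) - F(0) = (2*pi) - (0) = 2*pi.

2*pi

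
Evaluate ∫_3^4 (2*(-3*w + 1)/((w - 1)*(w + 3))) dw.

Factor the denominator: w**2 + 2*w - 3 = (w + 3)(w - 1).
Partial fractions: 2*(-3*w + 1)/((w - 1)*(w + 3)) = -5/(w + 3) - 1/(w - 1).
An antiderivative is F(w) = -log(w - 1) - 5*log(w + 3).
Then F(4) - F(3) = (-5*log(7) - log(3)) - (-5*log(3) - 6*log(2)) = -5*log(7) + 6*log(2) + 4*log(3).

-5*log(7) + 6*log(2) + 4*log(3)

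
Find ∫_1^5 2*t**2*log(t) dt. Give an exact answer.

-248/9 + 250*log(5)/3

Integrate by parts once (u = ln t, dv = 2*t**2 dt).
An antiderivative is F(t) = 2*t**3*(3*log(t) - 1)/9.
Then F(5) - F(1) = (-250/9 + 250*log(5)/3) - (-2/9) = -248/9 + 250*log(5)/3.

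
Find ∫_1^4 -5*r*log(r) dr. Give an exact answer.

Integrate by parts once (u = ln r, dv = -5*r dr).
An antiderivative is F(r) = -5*r**2*(2*log(r) - 1)/4.
Then F(4) - F(1) = (20 - 80*log(2)) - (5/4) = 75/4 - 80*log(2).

75/4 - 80*log(2)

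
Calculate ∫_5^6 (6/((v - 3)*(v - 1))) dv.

-3*log(5) + 3*log(2) + 3*log(3)

Factor the denominator: v**2 - 4*v + 3 = (v - 1)(v - 3).
Partial fractions: 6/((v - 3)*(v - 1)) = -3/(v - 1) + 3/(v - 3).
An antiderivative is F(v) = 3*log(v - 3) - 3*log(v - 1).
Then F(6) - F(5) = (-3*log(5) + 3*log(3)) - (-log(8)) = -3*log(5) + 3*log(2) + 3*log(3).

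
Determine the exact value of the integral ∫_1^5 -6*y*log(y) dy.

36 - 75*log(5)

Integrate by parts once (u = ln y, dv = -6*y dy).
An antiderivative is F(y) = -3*y**2*(2*log(y) - 1)/2.
Then F(5) - F(1) = (75/2 - 75*log(5)) - (3/2) = 36 - 75*log(5).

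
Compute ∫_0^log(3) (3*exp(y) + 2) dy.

An antiderivative is F(y) = 2*y + 3*exp(y).
Then F(log(3)) - F(0) = (log(9) + 9) - (3) = 2*log(3) + 6.

2*log(3) + 6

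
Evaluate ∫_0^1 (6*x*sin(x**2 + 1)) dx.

-3*cos(2) + 3*cos(1)

Let u = x**2 + 1, so du = 2*x dx. When x = 0, u = 1; when x = 1, u = 2.
The integral becomes 3·∫ sin(u) du from 1 to 2, with antiderivative -3*cos(u).
Back in x: F(x) = -3*cos(x**2 + 1).
Then F(1) - F(0) = (-3*cos(2)) - (-3*cos(1)) = -3*cos(2) + 3*cos(1).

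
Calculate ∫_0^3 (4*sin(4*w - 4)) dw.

cos(4) - cos(8)

Let u = 4*w - 4, so du = 4 dw. When w = 0, u = -4; when w = 3, u = 8.
The integral becomes ∫ sin(u) du from -4 to 8, with antiderivative -cos(u).
Back in w: F(w) = -cos(4*w - 4).
Then F(3) - F(0) = (-cos(8)) - (-cos(4)) = cos(4) - cos(8).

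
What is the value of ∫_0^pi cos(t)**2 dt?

pi/2

Use the identity cos^2(t) = (1 + cos(2*t))/2.
An antiderivative is F(t) = t/2 + sin(2*t)/4.
Then F(pi) - F(0) = (pi/2) - (0) = pi/2.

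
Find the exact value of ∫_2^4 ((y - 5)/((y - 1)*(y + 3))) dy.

Factor the denominator: y**2 + 2*y - 3 = (y + 3)(y - 1).
Partial fractions: (y - 5)/((y - 1)*(y + 3)) = 2/(y + 3) - 1/(y - 1).
An antiderivative is F(y) = -log(y - 1) + 2*log(y + 3).
Then F(4) - F(2) = (log(49/3)) - (log(25)) = log(49/75).

log(49/75)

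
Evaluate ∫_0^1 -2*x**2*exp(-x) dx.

-4 + 10*exp(-1)

Integrate by parts twice (u = x^2, dv = -2*exp(-x) dx).
An antiderivative is F(x) = (2*x**2 + 4*x + 4)*exp(-x).
Then F(1) - F(0) = (10*exp(-1)) - (4) = -4 + 10*exp(-1).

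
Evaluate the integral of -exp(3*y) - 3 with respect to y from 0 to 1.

-exp(3)/3 - 8/3

An antiderivative is F(y) = -exp(3*y)/3 - 3*y.
Then F(1) - F(0) = (-exp(3)/3 - 3) - (-1/3) = -exp(3)/3 - 8/3.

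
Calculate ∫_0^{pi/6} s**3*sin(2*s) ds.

Integrate by parts 3 times (u = s^3, dv = sin(2*s) ds).
An antiderivative is F(s) = -s**3*cos(2*s)/2 + 3*s**2*sin(2*s)/4 + 3*s*cos(2*s)/4 - 3*sin(2*s)/8.
Then F(pi/6) - F(0) = (-3*sqrt(3)/16 - pi**3/864 + sqrt(3)*pi**2/96 + pi/16) - (0) = -3*sqrt(3)/16 - pi**3/864 + sqrt(3)*pi**2/96 + pi/16.

-3*sqrt(3)/16 - pi**3/864 + sqrt(3)*pi**2/96 + pi/16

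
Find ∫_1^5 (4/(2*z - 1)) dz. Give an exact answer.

An antiderivative is F(z) = 2*log(2*z - 1).
Then F(5) - F(1) = (log(81)) - (0) = log(81).

log(81)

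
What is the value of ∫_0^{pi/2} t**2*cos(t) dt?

-2 + pi**2/4

Integrate by parts twice (u = t^2, dv = cos(t) dt).
An antiderivative is F(t) = t**2*sin(t) + 2*t*cos(t) - 2*sin(t).
Then F(pi/2) - F(0) = (-2 + pi**2/4) - (0) = -2 + pi**2/4.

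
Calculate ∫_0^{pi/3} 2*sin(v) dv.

1

An antiderivative is F(v) = -2*cos(v).
Then F(pi/3) - F(0) = (-1) - (-2) = 1.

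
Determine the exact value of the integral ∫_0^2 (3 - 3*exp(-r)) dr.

An antiderivative is F(r) = 3*r + 3*exp(-r).
Then F(2) - F(0) = (3*exp(-2) + 6) - (3) = 3*exp(-2) + 3.

3*exp(-2) + 3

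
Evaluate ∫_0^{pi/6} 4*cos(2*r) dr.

An antiderivative is F(r) = 2*sin(2*r).
Then F(pi/6) - F(0) = (sqrt(3)) - (0) = sqrt(3).

sqrt(3)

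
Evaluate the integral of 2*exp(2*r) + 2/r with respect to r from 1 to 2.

-exp(2) + log(4) + exp(4)

An antiderivative is F(r) = exp(2*r) + 2*log(r).
Then F(2) - F(1) = (log(4) + exp(4)) - (exp(2)) = -exp(2) + log(4) + exp(4).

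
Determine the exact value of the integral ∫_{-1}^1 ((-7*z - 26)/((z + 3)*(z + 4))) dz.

Factor the denominator: z**2 + 7*z + 12 = (z + 4)(z + 3).
Partial fractions: (-7*z - 26)/((z + 3)*(z + 4)) = -2/(z + 4) - 5/(z + 3).
An antiderivative is F(z) = -5*log(z + 3) - 2*log(z + 4).
Then F(1) - F(-1) = (-10*log(2) - 2*log(5)) - (-5*log(2) - 2*log(3)) = -5*log(2) - 2*log(5) + 2*log(3).

-5*log(2) - 2*log(5) + 2*log(3)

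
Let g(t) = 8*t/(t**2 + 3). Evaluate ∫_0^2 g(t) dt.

Let u = t**2 + 3, so du = 2*t dt. When t = 0, u = 3; when t = 2, u = 7.
The integral becomes 4·∫ 1/u du from 3 to 7, with antiderivative 4*log(u).
Back in t: F(t) = 4*log(t**2 + 3).
Then F(2) - F(0) = (4*log(7)) - (log(81)) = -4*log(3) + 4*log(7).

-4*log(3) + 4*log(7)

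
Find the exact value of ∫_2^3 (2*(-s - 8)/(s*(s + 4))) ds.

Factor the denominator: s**2 + 4*s = (s + 4)s.
Partial fractions: 2*(-s - 8)/(s*(s + 4)) = 2/(s + 4) - 4/s.
An antiderivative is F(s) = -4*log(s) + 2*log(s + 4).
Then F(3) - F(2) = (log(49/81)) - (log(9/4)) = -6*log(3) + 2*log(2) + 2*log(7).

-6*log(3) + 2*log(2) + 2*log(7)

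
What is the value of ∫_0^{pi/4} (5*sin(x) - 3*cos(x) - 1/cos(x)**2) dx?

4 - 4*sqrt(2)

An antiderivative is F(x) = -3*sin(x) - 5*cos(x) - tan(x).
Then F(pi/4) - F(0) = (-4*sqrt(2) - 1) - (-5) = 4 - 4*sqrt(2).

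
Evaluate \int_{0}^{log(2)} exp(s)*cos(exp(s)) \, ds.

Let u = exp(s), so du = exp(s) ds. When s = 0, u = 1; when s = log(2), u = 2.
The integral becomes ∫ cos(u) du from 1 to 2, with antiderivative sin(u).
Back in s: F(s) = sin(exp(s)).
Then F(log(2)) - F(0) = (sin(2)) - (sin(1)) = -sin(1) + sin(2).

-sin(1) + sin(2)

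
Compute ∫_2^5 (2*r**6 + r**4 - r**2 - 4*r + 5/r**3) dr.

1278087/56

By the power rule, an antiderivative is F(r) = 2*r**7/7 + r**5/5 - r**3/3 - 2*r**2 - 5/(2*r**2).
Then F(5) - F(2) = (4799479/210) - (26611/840) = 1278087/56.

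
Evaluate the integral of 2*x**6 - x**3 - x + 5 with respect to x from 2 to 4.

32120/7

By the power rule, an antiderivative is F(x) = 2*x**7/7 - x**4/4 - x**2/2 + 5*x.
Then F(4) - F(2) = (32404/7) - (284/7) = 32120/7.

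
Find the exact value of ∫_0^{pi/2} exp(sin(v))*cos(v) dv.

-1 + E

Let u = sin(v), so du = cos(v) dv. When v = 0, u = 0; when v = pi/2, u = 1.
The integral becomes ∫ exp(u) du from 0 to 1, with antiderivative exp(u).
Back in v: F(v) = exp(sin(v)).
Then F(pi/2) - F(0) = (E) - (1) = -1 + E.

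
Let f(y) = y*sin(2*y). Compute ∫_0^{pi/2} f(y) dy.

Integrate by parts once (u = y, dv = sin(2*y) dy).
An antiderivative is F(y) = -y*cos(2*y)/2 + sin(2*y)/4.
Then F(pi/2) - F(0) = (pi/4) - (0) = pi/4.

pi/4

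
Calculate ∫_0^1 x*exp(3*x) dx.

1/9 + 2*exp(3)/9

Integrate by parts once (u = x, dv = exp(3*x) dx).
An antiderivative is F(x) = (3*x - 1)*exp(3*x)/9.
Then F(1) - F(0) = (2*exp(3)/9) - (-1/9) = 1/9 + 2*exp(3)/9.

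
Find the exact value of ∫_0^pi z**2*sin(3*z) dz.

-4/27 + pi**2/3

Integrate by parts twice (u = z^2, dv = sin(3*z) dz).
An antiderivative is F(z) = -z**2*cos(3*z)/3 + 2*z*sin(3*z)/9 + 2*cos(3*z)/27.
Then F(pi) - F(0) = (-2/27 + pi**2/3) - (2/27) = -4/27 + pi**2/3.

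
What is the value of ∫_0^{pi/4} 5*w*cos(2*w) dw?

Integrate by parts once (u = w, dv = 5*cos(2*w) dw).
An antiderivative is F(w) = 5*w*sin(2*w)/2 + 5*cos(2*w)/4.
Then F(pi/4) - F(0) = (5*pi/8) - (5/4) = -5/4 + 5*pi/8.

-5/4 + 5*pi/8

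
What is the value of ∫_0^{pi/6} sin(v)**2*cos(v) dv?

1/24

Let u = sin(v), so du = cos(v) dv. When v = 0, u = 0; when v = pi/6, u = 1/2.
The integral becomes ∫ u**2 du from 0 to 1/2, with antiderivative u**3/3.
Back in v: F(v) = sin(v)**3/3.
Then F(pi/6) - F(0) = (1/24) - (0) = 1/24.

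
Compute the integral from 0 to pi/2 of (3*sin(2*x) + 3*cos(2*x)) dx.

3

An antiderivative is F(x) = 3*sin(2*x)/2 - 3*cos(2*x)/2.
Then F(pi/2) - F(0) = (3/2) - (-3/2) = 3.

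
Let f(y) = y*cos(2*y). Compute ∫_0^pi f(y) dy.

Integrate by parts once (u = y, dv = cos(2*y) dy).
An antiderivative is F(y) = y*sin(2*y)/2 + cos(2*y)/4.
Then F(pi) - F(0) = (1/4) - (1/4) = 0.

0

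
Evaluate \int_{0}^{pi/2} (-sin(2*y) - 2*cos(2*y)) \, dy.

-1

An antiderivative is F(y) = -sin(2*y) + cos(2*y)/2.
Then F(pi/2) - F(0) = (-1/2) - (1/2) = -1.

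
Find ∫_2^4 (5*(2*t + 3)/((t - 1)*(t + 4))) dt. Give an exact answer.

Factor the denominator: t**2 + 3*t - 4 = (t + 4)(t - 1).
Partial fractions: 5*(2*t + 3)/((t - 1)*(t + 4)) = 5/(t + 4) + 5/(t - 1).
An antiderivative is F(t) = 5*log(t - 1) + 5*log(t + 4).
Then F(4) - F(2) = (5*log(3) + 15*log(2)) - (5*log(2) + 5*log(3)) = 10*log(2).

10*log(2)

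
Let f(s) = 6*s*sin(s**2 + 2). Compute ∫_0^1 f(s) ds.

3*cos(2) - 3*cos(3)

Let u = s**2 + 2, so du = 2*s ds. When s = 0, u = 2; when s = 1, u = 3.
The integral becomes 3·∫ sin(u) du from 2 to 3, with antiderivative -3*cos(u).
Back in s: F(s) = -3*cos(s**2 + 2).
Then F(1) - F(0) = (-3*cos(3)) - (-3*cos(2)) = 3*cos(2) - 3*cos(3).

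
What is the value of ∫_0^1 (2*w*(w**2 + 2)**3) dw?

65/4

Let u = w**2 + 2, so du = 2*w dw. When w = 0, u = 2; when w = 1, u = 3.
The integral becomes ∫ u**3 du from 2 to 3, with antiderivative u**4/4.
Back in w: F(w) = (w**2 + 2)**4/4.
Then F(1) - F(0) = (81/4) - (4) = 65/4.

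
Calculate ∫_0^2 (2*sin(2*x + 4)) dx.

Let u = 2*x + 4, so du = 2 dx. When x = 0, u = 4; when x = 2, u = 8.
The integral becomes ∫ sin(u) du from 4 to 8, with antiderivative -cos(u).
Back in x: F(x) = -cos(2*x + 4).
Then F(2) - F(0) = (-cos(8)) - (-cos(4)) = cos(4) - cos(8).

cos(4) - cos(8)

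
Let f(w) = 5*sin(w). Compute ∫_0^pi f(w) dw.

An antiderivative is F(w) = -5*cos(w).
Then F(pi) - F(0) = (5) - (-5) = 10.

10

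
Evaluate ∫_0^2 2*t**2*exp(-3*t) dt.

Integrate by parts twice (u = t^2, dv = 2*exp(-3*t) dt).
An antiderivative is F(t) = (-18*t**2 - 12*t - 4)*exp(-3*t)/27.
Then F(2) - F(0) = (-100*exp(-6)/27) - (-4/27) = 4/27 - 100*exp(-6)/27.

4/27 - 100*exp(-6)/27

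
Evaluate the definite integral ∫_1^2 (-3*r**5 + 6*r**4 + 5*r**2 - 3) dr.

431/30

By the power rule, an antiderivative is F(r) = -r**6/2 + 6*r**5/5 + 5*r**3/3 - 3*r.
Then F(2) - F(1) = (206/15) - (-19/30) = 431/30.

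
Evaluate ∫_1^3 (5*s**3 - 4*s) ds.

By the power rule, an antiderivative is F(s) = 5*s**4/4 - 2*s**2.
Then F(3) - F(1) = (333/4) - (-3/4) = 84.

84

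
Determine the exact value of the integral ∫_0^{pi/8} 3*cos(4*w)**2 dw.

3*pi/16

Use the identity cos^2(4*w) = (1 + cos(8*w))/2.
An antiderivative is F(w) = 3*w/2 + 3*sin(8*w)/16.
Then F(pi/8) - F(0) = (3*pi/16) - (0) = 3*pi/16.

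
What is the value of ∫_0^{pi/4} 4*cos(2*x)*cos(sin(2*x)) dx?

2*sin(1)

Let u = sin(2*x), so du = 2*cos(2*x) dx. When x = 0, u = 0; when x = pi/4, u = 1.
The integral becomes 2·∫ cos(u) du from 0 to 1, with antiderivative 2*sin(u).
Back in x: F(x) = 2*sin(sin(2*x)).
Then F(pi/4) - F(0) = (2*sin(1)) - (0) = 2*sin(1).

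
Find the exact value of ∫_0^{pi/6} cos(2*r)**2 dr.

Use the identity cos^2(2*r) = (1 + cos(4*r))/2.
An antiderivative is F(r) = r/2 + sin(4*r)/8.
Then F(pi/6) - F(0) = (sqrt(3)/16 + pi/12) - (0) = sqrt(3)/16 + pi/12.

sqrt(3)/16 + pi/12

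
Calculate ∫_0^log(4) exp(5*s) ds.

1023/5

Let u = exp(s), so du = exp(s) ds. When s = 0, u = 1; when s = log(4), u = 4.
The integral becomes ∫ u**4 du from 1 to 4, with antiderivative u**5/5.
Back in s: F(s) = exp(5*s)/5.
Then F(log(4)) - F(0) = (1024/5) - (1/5) = 1023/5.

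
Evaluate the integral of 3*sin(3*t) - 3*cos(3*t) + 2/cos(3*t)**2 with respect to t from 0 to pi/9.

sqrt(3)/6 + 1/2

An antiderivative is F(t) = -sin(3*t) - cos(3*t) + 2*tan(3*t)/3.
Then F(pi/9) - F(0) = (-1/2 + sqrt(3)/6) - (-1) = sqrt(3)/6 + 1/2.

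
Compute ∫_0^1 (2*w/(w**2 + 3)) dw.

log(4/3)

Let u = w**2 + 3, so du = 2*w dw. When w = 0, u = 3; when w = 1, u = 4.
The integral becomes ∫ 1/u du from 3 to 4, with antiderivative log(u).
Back in w: F(w) = log(w**2 + 3).
Then F(1) - F(0) = (log(4)) - (log(3)) = log(4/3).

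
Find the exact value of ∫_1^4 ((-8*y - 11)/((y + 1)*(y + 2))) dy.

-3*log(5) - 2*log(2)

Factor the denominator: y**2 + 3*y + 2 = (y + 2)(y + 1).
Partial fractions: (-8*y - 11)/((y + 1)*(y + 2)) = -5/(y + 2) - 3/(y + 1).
An antiderivative is F(y) = -3*log(y + 1) - 5*log(y + 2).
Then F(4) - F(1) = (-5*log(3) - 3*log(5) - 5*log(2)) - (-5*log(3) - 3*log(2)) = -3*log(5) - 2*log(2).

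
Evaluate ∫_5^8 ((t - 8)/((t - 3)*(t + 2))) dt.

log(40/49)

Factor the denominator: t**2 - t - 6 = (t + 2)(t - 3).
Partial fractions: (t - 8)/((t - 3)*(t + 2)) = 2/(t + 2) - 1/(t - 3).
An antiderivative is F(t) = -log(t - 3) + 2*log(t + 2).
Then F(8) - F(5) = (log(20)) - (log(49/2)) = log(40/49).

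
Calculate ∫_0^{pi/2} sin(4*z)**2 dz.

pi/4

Use the identity sin^2(4*z) = (1 - cos(8*z))/2.
An antiderivative is F(z) = z/2 - sin(8*z)/16.
Then F(pi/2) - F(0) = (pi/4) - (0) = pi/4.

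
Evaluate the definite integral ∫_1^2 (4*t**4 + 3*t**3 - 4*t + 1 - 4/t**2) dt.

581/20

By the power rule, an antiderivative is F(t) = 4*t**5/5 + 3*t**4/4 - 2*t**2 + t + 4/t.
Then F(2) - F(1) = (168/5) - (91/20) = 581/20.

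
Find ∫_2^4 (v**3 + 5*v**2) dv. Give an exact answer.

460/3

By the power rule, an antiderivative is F(v) = v**4/4 + 5*v**3/3.
Then F(4) - F(2) = (512/3) - (52/3) = 460/3.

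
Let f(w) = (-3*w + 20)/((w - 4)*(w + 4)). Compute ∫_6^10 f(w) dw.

Factor the denominator: w**2 - 16 = (w + 4)(w - 4).
Partial fractions: (-3*w + 20)/((w - 4)*(w + 4)) = -4/(w + 4) + 1/(w - 4).
An antiderivative is F(w) = log(w - 4) - 4*log(w + 4).
Then F(10) - F(6) = (-4*log(7) - 3*log(2) + log(3)) - (-4*log(5) - 3*log(2)) = -4*log(7) + log(3) + 4*log(5).

-4*log(7) + log(3) + 4*log(5)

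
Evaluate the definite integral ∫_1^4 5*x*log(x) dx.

Integrate by parts once (u = ln x, dv = 5*x dx).
An antiderivative is F(x) = 5*x**2*(2*log(x) - 1)/4.
Then F(4) - F(1) = (-20 + 80*log(2)) - (-5/4) = -75/4 + 80*log(2).

-75/4 + 80*log(2)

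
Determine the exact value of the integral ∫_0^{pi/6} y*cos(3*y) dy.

-1/9 + pi/18

Integrate by parts once (u = y, dv = cos(3*y) dy).
An antiderivative is F(y) = y*sin(3*y)/3 + cos(3*y)/9.
Then F(pi/6) - F(0) = (pi/18) - (1/9) = -1/9 + pi/18.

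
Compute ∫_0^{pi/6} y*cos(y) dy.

-1 + pi/12 + sqrt(3)/2

Integrate by parts once (u = y, dv = cos(y) dy).
An antiderivative is F(y) = y*sin(y) + cos(y).
Then F(pi/6) - F(0) = (pi/12 + sqrt(3)/2) - (1) = -1 + pi/12 + sqrt(3)/2.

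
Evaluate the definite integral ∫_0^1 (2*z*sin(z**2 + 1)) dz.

Let u = z**2 + 1, so du = 2*z dz. When z = 0, u = 1; when z = 1, u = 2.
The integral becomes ∫ sin(u) du from 1 to 2, with antiderivative -cos(u).
Back in z: F(z) = -cos(z**2 + 1).
Then F(1) - F(0) = (-cos(2)) - (-cos(1)) = -cos(2) + cos(1).

-cos(2) + cos(1)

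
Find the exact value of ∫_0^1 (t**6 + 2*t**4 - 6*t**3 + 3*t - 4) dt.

By the power rule, an antiderivative is F(t) = t**7/7 + 2*t**5/5 - 3*t**4/2 + 3*t**2/2 - 4*t.
Then F(1) - F(0) = (-121/35) - (0) = -121/35.

-121/35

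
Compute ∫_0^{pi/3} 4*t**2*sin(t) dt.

Integrate by parts twice (u = t^2, dv = 4*sin(t) dt).
An antiderivative is F(t) = -4*t**2*cos(t) + 8*t*sin(t) + 8*cos(t).
Then F(pi/3) - F(0) = (-2*pi**2/9 + 4 + 4*sqrt(3)*pi/3) - (8) = -4 - 2*pi**2/9 + 4*sqrt(3)*pi/3.

-4 - 2*pi**2/9 + 4*sqrt(3)*pi/3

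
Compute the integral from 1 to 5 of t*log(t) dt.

Integrate by parts once (u = ln t, dv = t dt).
An antiderivative is F(t) = t**2*(2*log(t) - 1)/4.
Then F(5) - F(1) = (-25/4 + 25*log(5)/2) - (-1/4) = -6 + 25*log(5)/2.

-6 + 25*log(5)/2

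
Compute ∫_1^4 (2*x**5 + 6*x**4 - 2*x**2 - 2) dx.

By the power rule, an antiderivative is F(x) = x**6/3 + 6*x**5/5 - 2*x**3/3 - 2*x.
Then F(4) - F(1) = (38152/15) - (-17/15) = 12723/5.

12723/5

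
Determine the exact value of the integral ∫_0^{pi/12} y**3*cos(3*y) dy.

Integrate by parts 3 times (u = y^3, dv = cos(3*y) dy).
An antiderivative is F(y) = y**3*sin(3*y)/3 + y**2*cos(3*y)/3 - 2*y*sin(3*y)/9 - 2*cos(3*y)/27.
Then F(pi/12) - F(0) = (sqrt(2)*(-384 - 96*pi + pi**3 + 12*pi**2)/10368) - (-2/27) = -sqrt(2)/27 - sqrt(2)*pi/108 + sqrt(2)*pi**3/10368 + sqrt(2)*pi**2/864 + 2/27.

-sqrt(2)/27 - sqrt(2)*pi/108 + sqrt(2)*pi**3/10368 + sqrt(2)*pi**2/864 + 2/27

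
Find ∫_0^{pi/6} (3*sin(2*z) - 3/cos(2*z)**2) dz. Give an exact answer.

An antiderivative is F(z) = -3*cos(2*z)/2 - 3*tan(2*z)/2.
Then F(pi/6) - F(0) = (-3*sqrt(3)/2 - 3/4) - (-3/2) = 3/4 - 3*sqrt(3)/2.

3/4 - 3*sqrt(3)/2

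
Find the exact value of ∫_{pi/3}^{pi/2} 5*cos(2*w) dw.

An antiderivative is F(w) = 5*sin(2*w)/2.
Then F(pi/2) - F(pi/3) = (0) - (5*sqrt(3)/4) = -5*sqrt(3)/4.

-5*sqrt(3)/4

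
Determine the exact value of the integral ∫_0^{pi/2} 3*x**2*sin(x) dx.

Integrate by parts twice (u = x^2, dv = 3*sin(x) dx).
An antiderivative is F(x) = -3*x**2*cos(x) + 6*x*sin(x) + 6*cos(x).
Then F(pi/2) - F(0) = (3*pi) - (6) = -6 + 3*pi.

-6 + 3*pi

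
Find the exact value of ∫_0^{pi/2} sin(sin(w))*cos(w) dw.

Let u = sin(w), so du = cos(w) dw. When w = 0, u = 0; when w = pi/2, u = 1.
The integral becomes ∫ sin(u) du from 0 to 1, with antiderivative -cos(u).
Back in w: F(w) = -cos(sin(w)).
Then F(pi/2) - F(0) = (-cos(1)) - (-1) = 1 - cos(1).

1 - cos(1)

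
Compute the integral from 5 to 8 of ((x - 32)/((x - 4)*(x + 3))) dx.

Factor the denominator: x**2 - x - 12 = (x + 3)(x - 4).
Partial fractions: (x - 32)/((x - 4)*(x + 3)) = 5/(x + 3) - 4/(x - 4).
An antiderivative is F(x) = -4*log(x - 4) + 5*log(x + 3).
Then F(8) - F(5) = (-8*log(2) + 5*log(11)) - (15*log(2)) = -23*log(2) + 5*log(11).

-23*log(2) + 5*log(11)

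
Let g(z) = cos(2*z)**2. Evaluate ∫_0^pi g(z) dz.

Use the identity cos^2(2*z) = (1 + cos(4*z))/2.
An antiderivative is F(z) = z/2 + sin(4*z)/8.
Then F(pi) - F(0) = (pi/2) - (0) = pi/2.

pi/2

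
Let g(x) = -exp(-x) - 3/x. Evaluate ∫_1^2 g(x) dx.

-3*log(2) - exp(-1) + exp(-2)

An antiderivative is F(x) = -3*log(x) + exp(-x).
Then F(2) - F(1) = (-3*log(2) + exp(-2)) - (exp(-1)) = -3*log(2) - exp(-1) + exp(-2).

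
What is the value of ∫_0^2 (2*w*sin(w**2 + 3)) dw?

cos(3) - cos(7)

Let u = w**2 + 3, so du = 2*w dw. When w = 0, u = 3; when w = 2, u = 7.
The integral becomes ∫ sin(u) du from 3 to 7, with antiderivative -cos(u).
Back in w: F(w) = -cos(w**2 + 3).
Then F(2) - F(0) = (-cos(7)) - (-cos(3)) = cos(3) - cos(7).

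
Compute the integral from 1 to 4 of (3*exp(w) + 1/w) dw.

An antiderivative is F(w) = 3*exp(w) + log(w).
Then F(4) - F(1) = (log(4) + 3*exp(4)) - (3*exp(1)) = -3*exp(1) + log(4) + 3*exp(4).

-3*exp(1) + log(4) + 3*exp(4)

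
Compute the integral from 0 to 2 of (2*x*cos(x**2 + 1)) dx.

sin(5) - sin(1)

Let u = x**2 + 1, so du = 2*x dx. When x = 0, u = 1; when x = 2, u = 5.
The integral becomes ∫ cos(u) du from 1 to 5, with antiderivative sin(u).
Back in x: F(x) = sin(x**2 + 1).
Then F(2) - F(0) = (sin(5)) - (sin(1)) = sin(5) - sin(1).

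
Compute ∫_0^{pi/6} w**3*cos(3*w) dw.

Integrate by parts 3 times (u = w^3, dv = cos(3*w) dw).
An antiderivative is F(w) = w**3*sin(3*w)/3 + w**2*cos(3*w)/3 - 2*w*sin(3*w)/9 - 2*cos(3*w)/27.
Then F(pi/6) - F(0) = (pi*(-24 + pi**2)/648) - (-2/27) = -pi/27 + pi**3/648 + 2/27.

-pi/27 + pi**3/648 + 2/27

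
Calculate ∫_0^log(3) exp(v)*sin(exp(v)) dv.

Let u = exp(v), so du = exp(v) dv. When v = 0, u = 1; when v = log(3), u = 3.
The integral becomes ∫ sin(u) du from 1 to 3, with antiderivative -cos(u).
Back in v: F(v) = -cos(exp(v)).
Then F(log(3)) - F(0) = (-cos(3)) - (-cos(1)) = cos(1) - cos(3).

cos(1) - cos(3)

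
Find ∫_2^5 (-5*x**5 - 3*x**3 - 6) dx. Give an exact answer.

By the power rule, an antiderivative is F(x) = -5*x**6/6 - 3*x**4/4 - 6*x.
Then F(5) - F(2) = (-162235/12) - (-232/3) = -53769/4.

-53769/4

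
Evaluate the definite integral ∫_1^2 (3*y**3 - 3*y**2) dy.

By the power rule, an antiderivative is F(y) = 3*y**4/4 - y**3.
Then F(2) - F(1) = (4) - (-1/4) = 17/4.

17/4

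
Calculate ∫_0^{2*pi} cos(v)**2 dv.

pi

Use the identity cos^2(v) = (1 + cos(2*v))/2.
An antiderivative is F(v) = v/2 + sin(2*v)/4.
Then F(2*pi) - F(0) = (pi) - (0) = pi.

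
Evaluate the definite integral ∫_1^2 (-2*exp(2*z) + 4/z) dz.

-exp(4) + log(16) + exp(2)

An antiderivative is F(z) = -exp(2*z) + 4*log(z).
Then F(2) - F(1) = (-exp(4) + log(16)) - (-exp(2)) = -exp(4) + log(16) + exp(2).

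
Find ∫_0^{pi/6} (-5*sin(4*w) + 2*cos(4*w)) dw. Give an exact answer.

-15/8 + sqrt(3)/4

An antiderivative is F(w) = sin(4*w)/2 + 5*cos(4*w)/4.
Then F(pi/6) - F(0) = (-5/8 + sqrt(3)/4) - (5/4) = -15/8 + sqrt(3)/4.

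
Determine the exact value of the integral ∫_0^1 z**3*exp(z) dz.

Integrate by parts 3 times (u = z^3, dv = exp(z) dz).
An antiderivative is F(z) = (z**3 - 3*z**2 + 6*z - 6)*exp(z).
Then F(1) - F(0) = (-2*E) - (-6) = 6 - 2*E.

6 - 2*E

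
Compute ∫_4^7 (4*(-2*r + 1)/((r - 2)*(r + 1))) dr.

-8*log(2)

Factor the denominator: r**2 - r - 2 = (r + 1)(r - 2).
Partial fractions: 4*(-2*r + 1)/((r - 2)*(r + 1)) = -4/(r + 1) - 4/(r - 2).
An antiderivative is F(r) = -4*log(r - 2) - 4*log(r + 1).
Then F(7) - F(4) = (-12*log(2) - 4*log(5)) - (-4*log(5) - 4*log(2)) = -8*log(2).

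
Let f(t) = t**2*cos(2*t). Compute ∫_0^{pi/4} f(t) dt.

-1/4 + pi**2/32

Integrate by parts twice (u = t^2, dv = cos(2*t) dt).
An antiderivative is F(t) = t**2*sin(2*t)/2 + t*cos(2*t)/2 - sin(2*t)/4.
Then F(pi/4) - F(0) = (-1/4 + pi**2/32) - (0) = -1/4 + pi**2/32.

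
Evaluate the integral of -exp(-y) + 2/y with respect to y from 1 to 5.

An antiderivative is F(y) = 2*log(y) + exp(-y).
Then F(5) - F(1) = (exp(-5) + 2*log(5)) - (exp(-1)) = -exp(-1) + exp(-5) + 2*log(5).

-exp(-1) + exp(-5) + 2*log(5)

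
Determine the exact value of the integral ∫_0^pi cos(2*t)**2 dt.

pi/2

Use the identity cos^2(2*t) = (1 + cos(4*t))/2.
An antiderivative is F(t) = t/2 + sin(4*t)/8.
Then F(pi) - F(0) = (pi/2) - (0) = pi/2.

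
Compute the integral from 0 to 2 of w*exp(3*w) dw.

1/9 + 5*exp(6)/9

Integrate by parts once (u = w, dv = exp(3*w) dw).
An antiderivative is F(w) = (3*w - 1)*exp(3*w)/9.
Then F(2) - F(0) = (5*exp(6)/9) - (-1/9) = 1/9 + 5*exp(6)/9.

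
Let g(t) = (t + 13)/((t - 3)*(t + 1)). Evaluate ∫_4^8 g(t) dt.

Factor the denominator: t**2 - 2*t - 3 = (t + 1)(t - 3).
Partial fractions: (t + 13)/((t - 3)*(t + 1)) = -3/(t + 1) + 4/(t - 3).
An antiderivative is F(t) = 4*log(t - 3) - 3*log(t + 1).
Then F(8) - F(4) = (-6*log(3) + 4*log(5)) - (-3*log(5)) = -6*log(3) + 7*log(5).

-6*log(3) + 7*log(5)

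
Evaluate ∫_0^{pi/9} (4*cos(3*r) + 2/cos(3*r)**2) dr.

An antiderivative is F(r) = 4*sin(3*r)/3 + 2*tan(3*r)/3.
Then F(pi/9) - F(0) = (4*sqrt(3)/3) - (0) = 4*sqrt(3)/3.

4*sqrt(3)/3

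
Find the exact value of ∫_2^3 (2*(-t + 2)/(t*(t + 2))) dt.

-4*log(5) + 2*log(3) + 6*log(2)

Factor the denominator: t**2 + 2*t = (t + 2)t.
Partial fractions: 2*(-t + 2)/(t*(t + 2)) = -4/(t + 2) + 2/t.
An antiderivative is F(t) = 2*log(t) - 4*log(t + 2).
Then F(3) - F(2) = (-4*log(5) + 2*log(3)) - (-log(64)) = -4*log(5) + 2*log(3) + 6*log(2).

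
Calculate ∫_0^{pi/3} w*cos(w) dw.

Integrate by parts once (u = w, dv = cos(w) dw).
An antiderivative is F(w) = w*sin(w) + cos(w).
Then F(pi/3) - F(0) = (1/2 + sqrt(3)*pi/6) - (1) = -1/2 + sqrt(3)*pi/6.

-1/2 + sqrt(3)*pi/6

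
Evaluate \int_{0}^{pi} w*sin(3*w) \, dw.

pi/3

Integrate by parts once (u = w, dv = sin(3*w) dw).
An antiderivative is F(w) = -w*cos(3*w)/3 + sin(3*w)/9.
Then F(pi) - F(0) = (pi/3) - (0) = pi/3.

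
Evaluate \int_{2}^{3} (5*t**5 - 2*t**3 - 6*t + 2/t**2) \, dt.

507

By the power rule, an antiderivative is F(t) = 5*t**6/6 - t**4/2 - 3*t**2 - 2/t.
Then F(3) - F(2) = (1618/3) - (97/3) = 507.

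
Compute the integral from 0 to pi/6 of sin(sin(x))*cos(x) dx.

1 - cos(1/2)

Let u = sin(x), so du = cos(x) dx. When x = 0, u = 0; when x = pi/6, u = 1/2.
The integral becomes ∫ sin(u) du from 0 to 1/2, with antiderivative -cos(u).
Back in x: F(x) = -cos(sin(x)).
Then F(pi/6) - F(0) = (-cos(1/2)) - (-1) = 1 - cos(1/2).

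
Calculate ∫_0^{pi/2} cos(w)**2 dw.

Use the identity cos^2(w) = (1 + cos(2*w))/2.
An antiderivative is F(w) = w/2 + sin(2*w)/4.
Then F(pi/2) - F(0) = (pi/4) - (0) = pi/4.

pi/4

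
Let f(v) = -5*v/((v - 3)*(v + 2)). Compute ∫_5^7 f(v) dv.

-4*log(3) - 3*log(2) + 2*log(7)

Factor the denominator: v**2 - v - 6 = (v + 2)(v - 3).
Partial fractions: -5*v/((v - 3)*(v + 2)) = -2/(v + 2) - 3/(v - 3).
An antiderivative is F(v) = -3*log(v - 3) - 2*log(v + 2).
Then F(7) - F(5) = (-4*log(3) - 6*log(2)) - (-2*log(7) - 3*log(2)) = -4*log(3) - 3*log(2) + 2*log(7).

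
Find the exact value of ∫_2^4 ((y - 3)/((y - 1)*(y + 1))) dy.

Factor the denominator: y**2 - 1 = (y + 1)(y - 1).
Partial fractions: (y - 3)/((y - 1)*(y + 1)) = 2/(y + 1) - 1/(y - 1).
An antiderivative is F(y) = -log(y - 1) + 2*log(y + 1).
Then F(4) - F(2) = (log(25/3)) - (log(9)) = log(25/27).

log(25/27)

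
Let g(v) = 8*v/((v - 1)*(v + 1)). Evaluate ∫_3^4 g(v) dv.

-12*log(2) + 4*log(3) + 4*log(5)

Factor the denominator: v**2 - 1 = (v + 1)(v - 1).
Partial fractions: 8*v/((v - 1)*(v + 1)) = 4/(v + 1) + 4/(v - 1).
An antiderivative is F(v) = 4*log(v - 1) + 4*log(v + 1).
Then F(4) - F(3) = (4*log(3) + 4*log(5)) - (12*log(2)) = -12*log(2) + 4*log(3) + 4*log(5).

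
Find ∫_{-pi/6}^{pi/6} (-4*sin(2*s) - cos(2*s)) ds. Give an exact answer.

-sqrt(3)/2

An antiderivative is F(s) = -sin(2*s)/2 + 2*cos(2*s).
Then F(pi/6) - F(-pi/6) = (1 - sqrt(3)/4) - (sqrt(3)/4 + 1) = -sqrt(3)/2.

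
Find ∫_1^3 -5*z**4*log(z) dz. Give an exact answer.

242/5 - 243*log(3)

Integrate by parts once (u = ln z, dv = -5*z**4 dz).
An antiderivative is F(z) = -z**5*(5*log(z) - 1)/5.
Then F(3) - F(1) = (243/5 - 243*log(3)) - (1/5) = 242/5 - 243*log(3).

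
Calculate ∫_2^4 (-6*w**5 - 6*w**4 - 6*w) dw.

By the power rule, an antiderivative is F(w) = -w**6 - 6*w**5/5 - 3*w**2.
Then F(4) - F(2) = (-26864/5) - (-572/5) = -26292/5.

-26292/5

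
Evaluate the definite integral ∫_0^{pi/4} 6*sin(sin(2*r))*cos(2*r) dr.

3 - 3*cos(1)

Let u = sin(2*r), so du = 2*cos(2*r) dr. When r = 0, u = 0; when r = pi/4, u = 1.
The integral becomes 3·∫ sin(u) du from 0 to 1, with antiderivative -3*cos(u).
Back in r: F(r) = -3*cos(sin(2*r)).
Then F(pi/4) - F(0) = (-3*cos(1)) - (-3) = 3 - 3*cos(1).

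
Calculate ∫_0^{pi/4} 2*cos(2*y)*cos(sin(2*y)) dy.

Let u = sin(2*y), so du = 2*cos(2*y) dy. When y = 0, u = 0; when y = pi/4, u = 1.
The integral becomes ∫ cos(u) du from 0 to 1, with antiderivative sin(u).
Back in y: F(y) = sin(sin(2*y)).
Then F(pi/4) - F(0) = (sin(1)) - (0) = sin(1).

sin(1)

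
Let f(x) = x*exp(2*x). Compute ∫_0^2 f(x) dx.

Integrate by parts once (u = x, dv = exp(2*x) dx).
An antiderivative is F(x) = (2*x - 1)*exp(2*x)/4.
Then F(2) - F(0) = (3*exp(4)/4) - (-1/4) = 1/4 + 3*exp(4)/4.

1/4 + 3*exp(4)/4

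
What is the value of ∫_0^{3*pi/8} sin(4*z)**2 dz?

Use the identity sin^2(4*z) = (1 - cos(8*z))/2.
An antiderivative is F(z) = z/2 - sin(8*z)/16.
Then F(3*pi/8) - F(0) = (3*pi/16) - (0) = 3*pi/16.

3*pi/16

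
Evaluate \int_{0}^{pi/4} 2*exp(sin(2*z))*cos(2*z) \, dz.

Let u = sin(2*z), so du = 2*cos(2*z) dz. When z = 0, u = 0; when z = pi/4, u = 1.
The integral becomes ∫ exp(u) du from 0 to 1, with antiderivative exp(u).
Back in z: F(z) = exp(sin(2*z)).
Then F(pi/4) - F(0) = (E) - (1) = -1 + E.

-1 + E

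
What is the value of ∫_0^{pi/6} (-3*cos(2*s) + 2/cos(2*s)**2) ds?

An antiderivative is F(s) = -3*sin(2*s)/2 + tan(2*s).
Then F(pi/6) - F(0) = (sqrt(3)/4) - (0) = sqrt(3)/4.

sqrt(3)/4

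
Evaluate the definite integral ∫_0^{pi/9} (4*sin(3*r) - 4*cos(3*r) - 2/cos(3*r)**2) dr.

An antiderivative is F(r) = -4*sin(3*r)/3 - 4*cos(3*r)/3 - 2*tan(3*r)/3.
Then F(pi/9) - F(0) = (-4*sqrt(3)/3 - 2/3) - (-4/3) = 2/3 - 4*sqrt(3)/3.

2/3 - 4*sqrt(3)/3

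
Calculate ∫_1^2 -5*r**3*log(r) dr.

Integrate by parts once (u = ln r, dv = -5*r**3 dr).
An antiderivative is F(r) = -5*r**4*(4*log(r) - 1)/16.
Then F(2) - F(1) = (5 - 20*log(2)) - (5/16) = 75/16 - 20*log(2).

75/16 - 20*log(2)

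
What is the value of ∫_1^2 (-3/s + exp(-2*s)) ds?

An antiderivative is F(s) = -3*log(s) - exp(-2*s)/2.
Then F(2) - F(1) = (-3*log(2) - exp(-4)/2) - (-exp(-2)/2) = (-6*exp(4)*log(2) - 1 + exp(2))*exp(-4)/2.

(-6*exp(4)*log(2) - 1 + exp(2))*exp(-4)/2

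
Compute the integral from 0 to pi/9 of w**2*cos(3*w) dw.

-sqrt(3)/27 + sqrt(3)*pi**2/486 + pi/81

Integrate by parts twice (u = w^2, dv = cos(3*w) dw).
An antiderivative is F(w) = w**2*sin(3*w)/3 + 2*w*cos(3*w)/9 - 2*sin(3*w)/27.
Then F(pi/9) - F(0) = (-sqrt(3)/27 + sqrt(3)*pi**2/486 + pi/81) - (0) = -sqrt(3)/27 + sqrt(3)*pi**2/486 + pi/81.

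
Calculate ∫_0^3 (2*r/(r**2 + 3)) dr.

log(4)

Let u = r**2 + 3, so du = 2*r dr. When r = 0, u = 3; when r = 3, u = 12.
The integral becomes ∫ 1/u du from 3 to 12, with antiderivative log(u).
Back in r: F(r) = log(r**2 + 3).
Then F(3) - F(0) = (log(12)) - (log(3)) = log(4).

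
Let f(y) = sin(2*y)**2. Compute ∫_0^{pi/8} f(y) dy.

Use the identity sin^2(2*y) = (1 - cos(4*y))/2.
An antiderivative is F(y) = y/2 - sin(4*y)/8.
Then F(pi/8) - F(0) = (-1/8 + pi/16) - (0) = -1/8 + pi/16.

-1/8 + pi/16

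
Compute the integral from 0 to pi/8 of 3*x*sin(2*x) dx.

Integrate by parts once (u = x, dv = 3*sin(2*x) dx).
An antiderivative is F(x) = -3*x*cos(2*x)/2 + 3*sin(2*x)/4.
Then F(pi/8) - F(0) = (3*sqrt(2)*(4 - pi)/32) - (0) = 3*sqrt(2)*(4 - pi)/32.

3*sqrt(2)*(4 - pi)/32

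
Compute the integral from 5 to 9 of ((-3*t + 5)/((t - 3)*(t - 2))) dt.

-5*log(3) + log(7)

Factor the denominator: t**2 - 5*t + 6 = (t - 2)(t - 3).
Partial fractions: (-3*t + 5)/((t - 3)*(t - 2)) = 1/(t - 2) - 4/(t - 3).
An antiderivative is F(t) = -4*log(t - 3) + log(t - 2).
Then F(9) - F(5) = (-4*log(3) - 4*log(2) + log(7)) - (log(3/16)) = -5*log(3) + log(7).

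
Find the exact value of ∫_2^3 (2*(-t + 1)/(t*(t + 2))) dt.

Factor the denominator: t**2 + 2*t = (t + 2)t.
Partial fractions: 2*(-t + 1)/(t*(t + 2)) = -3/(t + 2) + 1/t.
An antiderivative is F(t) = log(t) - 3*log(t + 2).
Then F(3) - F(2) = (-3*log(5) + log(3)) - (-log(32)) = -3*log(5) + log(3) + 5*log(2).

-3*log(5) + log(3) + 5*log(2)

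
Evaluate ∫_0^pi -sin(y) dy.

An antiderivative is F(y) = cos(y).
Then F(pi) - F(0) = (-1) - (1) = -2.

-2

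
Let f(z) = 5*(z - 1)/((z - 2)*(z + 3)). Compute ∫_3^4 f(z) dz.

Factor the denominator: z**2 + z - 6 = (z + 3)(z - 2).
Partial fractions: 5*(z - 1)/((z - 2)*(z + 3)) = 4/(z + 3) + 1/(z - 2).
An antiderivative is F(z) = log(z - 2) + 4*log(z + 3).
Then F(4) - F(3) = (log(2) + 4*log(7)) - (4*log(2) + 4*log(3)) = -4*log(3) - 3*log(2) + 4*log(7).

-4*log(3) - 3*log(2) + 4*log(7)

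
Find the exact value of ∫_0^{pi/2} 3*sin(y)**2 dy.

Use the identity sin^2(y) = (1 - cos(2*y))/2.
An antiderivative is F(y) = 3*y/2 - 3*sin(2*y)/4.
Then F(pi/2) - F(0) = (3*pi/4) - (0) = 3*pi/4.

3*pi/4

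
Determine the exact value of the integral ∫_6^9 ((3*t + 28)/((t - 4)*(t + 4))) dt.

-2*log(13) - 3*log(2) + 7*log(5)

Factor the denominator: t**2 - 16 = (t + 4)(t - 4).
Partial fractions: (3*t + 28)/((t - 4)*(t + 4)) = -2/(t + 4) + 5/(t - 4).
An antiderivative is F(t) = 5*log(t - 4) - 2*log(t + 4).
Then F(9) - F(6) = (-2*log(13) + 5*log(5)) - (log(8/25)) = -2*log(13) - 3*log(2) + 7*log(5).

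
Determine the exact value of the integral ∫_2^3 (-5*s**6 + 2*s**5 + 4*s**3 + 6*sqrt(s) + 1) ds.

-24844/21 - 8*sqrt(2) + 12*sqrt(3)

By the power rule, an antiderivative is F(s) = -5*s**7/7 + s**6/3 + s**4 + 4*s**(3/2) + s.
Then F(3) - F(2) = (-8646/7 + 12*sqrt(3)) - (-1094/21 + 8*sqrt(2)) = -24844/21 - 8*sqrt(2) + 12*sqrt(3).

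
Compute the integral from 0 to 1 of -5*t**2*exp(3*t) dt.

Integrate by parts twice (u = t^2, dv = -5*exp(3*t) dt).
An antiderivative is F(t) = (-45*t**2 + 30*t - 10)*exp(3*t)/27.
Then F(1) - F(0) = (-25*exp(3)/27) - (-10/27) = 10/27 - 25*exp(3)/27.

10/27 - 25*exp(3)/27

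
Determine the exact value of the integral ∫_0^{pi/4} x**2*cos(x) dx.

sqrt(2)*(-32 + pi**2 + 8*pi)/32

Integrate by parts twice (u = x^2, dv = cos(x) dx).
An antiderivative is F(x) = x**2*sin(x) + 2*x*cos(x) - 2*sin(x).
Then F(pi/4) - F(0) = (sqrt(2)*(-32 + pi**2 + 8*pi)/32) - (0) = sqrt(2)*(-32 + pi**2 + 8*pi)/32.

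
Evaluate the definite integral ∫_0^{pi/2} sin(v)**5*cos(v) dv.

1/6

Let u = sin(v), so du = cos(v) dv. When v = 0, u = 0; when v = pi/2, u = 1.
The integral becomes ∫ u**5 du from 0 to 1, with antiderivative u**6/6.
Back in v: F(v) = sin(v)**6/6.
Then F(pi/2) - F(0) = (1/6) - (0) = 1/6.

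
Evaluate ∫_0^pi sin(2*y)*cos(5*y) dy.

Use the identity sin(2*y)cos(5*y) = [sin(7*y) + sin(-3*y)]/2.
An antiderivative is F(y) = cos(3*y)/6 - cos(7*y)/14.
Then F(pi) - F(0) = (-2/21) - (2/21) = -4/21.

-4/21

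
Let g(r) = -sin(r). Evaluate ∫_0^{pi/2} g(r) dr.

An antiderivative is F(r) = cos(r).
Then F(pi/2) - F(0) = (0) - (1) = -1.

-1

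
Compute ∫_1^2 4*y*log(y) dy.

Integrate by parts once (u = ln y, dv = 4*y dy).
An antiderivative is F(y) = y**2*(2*log(y) - 1).
Then F(2) - F(1) = (-4 + 8*log(2)) - (-1) = -3 + 8*log(2).

-3 + 8*log(2)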